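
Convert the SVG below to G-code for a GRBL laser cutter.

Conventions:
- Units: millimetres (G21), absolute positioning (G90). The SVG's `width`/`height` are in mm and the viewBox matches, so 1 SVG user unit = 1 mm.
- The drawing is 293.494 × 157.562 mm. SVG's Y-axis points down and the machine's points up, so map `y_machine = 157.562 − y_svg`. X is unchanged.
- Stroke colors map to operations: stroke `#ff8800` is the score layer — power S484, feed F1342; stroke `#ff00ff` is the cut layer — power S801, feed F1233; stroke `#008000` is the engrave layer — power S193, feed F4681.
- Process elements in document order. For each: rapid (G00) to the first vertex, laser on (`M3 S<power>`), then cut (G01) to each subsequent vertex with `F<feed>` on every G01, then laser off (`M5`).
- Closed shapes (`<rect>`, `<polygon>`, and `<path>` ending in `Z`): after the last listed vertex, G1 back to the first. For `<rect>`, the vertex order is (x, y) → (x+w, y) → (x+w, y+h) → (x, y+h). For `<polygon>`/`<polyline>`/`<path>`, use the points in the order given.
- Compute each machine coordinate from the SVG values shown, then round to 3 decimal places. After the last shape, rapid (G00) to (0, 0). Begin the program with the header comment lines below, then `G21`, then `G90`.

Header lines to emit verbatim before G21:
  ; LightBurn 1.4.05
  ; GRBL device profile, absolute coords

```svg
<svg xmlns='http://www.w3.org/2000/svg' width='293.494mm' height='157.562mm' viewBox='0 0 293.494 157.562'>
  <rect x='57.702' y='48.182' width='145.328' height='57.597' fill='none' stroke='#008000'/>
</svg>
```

; LightBurn 1.4.05
; GRBL device profile, absolute coords
G21
G90
G00 X57.702 Y109.380
M3 S193
G01 X203.030 Y109.380 F4681
G01 X203.030 Y51.783 F4681
G01 X57.702 Y51.783 F4681
G01 X57.702 Y109.380 F4681
M5
G00 X0.000 Y0.000

Since the viewBox matches the mm dimensions, user units are millimetres directly. The only transform is the Y-flip y_m = 157.562 − y_svg.

Shape 1 is a rectangle drawn with `<rect>`. Its stroke #008000 means engrave at S193, F4681. After flipping Y the toolpath is (57.702,109.380) → (203.030,109.380) → (203.030,51.783) → (57.702,51.783) → (57.702,109.380), returning to the start.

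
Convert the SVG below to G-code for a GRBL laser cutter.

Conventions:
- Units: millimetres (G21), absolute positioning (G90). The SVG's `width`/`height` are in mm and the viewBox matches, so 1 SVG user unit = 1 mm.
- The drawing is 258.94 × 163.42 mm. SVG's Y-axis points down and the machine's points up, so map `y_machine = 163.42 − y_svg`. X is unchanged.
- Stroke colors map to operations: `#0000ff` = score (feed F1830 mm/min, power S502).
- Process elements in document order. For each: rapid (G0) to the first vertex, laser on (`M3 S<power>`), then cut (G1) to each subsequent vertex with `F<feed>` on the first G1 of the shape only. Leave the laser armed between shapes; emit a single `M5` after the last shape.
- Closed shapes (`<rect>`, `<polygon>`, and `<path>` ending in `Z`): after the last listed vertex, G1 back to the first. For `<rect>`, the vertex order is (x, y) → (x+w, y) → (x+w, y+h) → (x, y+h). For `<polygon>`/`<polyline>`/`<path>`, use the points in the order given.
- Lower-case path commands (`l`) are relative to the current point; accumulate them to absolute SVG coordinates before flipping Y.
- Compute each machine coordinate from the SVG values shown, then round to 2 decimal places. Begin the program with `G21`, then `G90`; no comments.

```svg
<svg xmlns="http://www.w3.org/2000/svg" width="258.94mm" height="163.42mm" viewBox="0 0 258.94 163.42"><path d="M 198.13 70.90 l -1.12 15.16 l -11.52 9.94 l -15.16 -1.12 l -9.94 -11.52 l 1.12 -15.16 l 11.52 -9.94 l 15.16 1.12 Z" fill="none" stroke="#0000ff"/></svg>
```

1 u = 1 mm; y_m = 163.42 − y.

[1] `<path>` regular polygon, #0000ff→score S502 F1830: (198.13,92.52) → (197.01,77.36) → (185.49,67.42) → (170.33,68.54) → (160.39,80.06) → (161.51,95.22) → (173.03,105.16) → (188.19,104.04) → (198.13,92.52) (closed)

G21
G90
G0 X198.13 Y92.52
M3 S502
G1 X197.01 Y77.36 F1830
G1 X185.49 Y67.42
G1 X170.33 Y68.54
G1 X160.39 Y80.06
G1 X161.51 Y95.22
G1 X173.03 Y105.16
G1 X188.19 Y104.04
G1 X198.13 Y92.52
M5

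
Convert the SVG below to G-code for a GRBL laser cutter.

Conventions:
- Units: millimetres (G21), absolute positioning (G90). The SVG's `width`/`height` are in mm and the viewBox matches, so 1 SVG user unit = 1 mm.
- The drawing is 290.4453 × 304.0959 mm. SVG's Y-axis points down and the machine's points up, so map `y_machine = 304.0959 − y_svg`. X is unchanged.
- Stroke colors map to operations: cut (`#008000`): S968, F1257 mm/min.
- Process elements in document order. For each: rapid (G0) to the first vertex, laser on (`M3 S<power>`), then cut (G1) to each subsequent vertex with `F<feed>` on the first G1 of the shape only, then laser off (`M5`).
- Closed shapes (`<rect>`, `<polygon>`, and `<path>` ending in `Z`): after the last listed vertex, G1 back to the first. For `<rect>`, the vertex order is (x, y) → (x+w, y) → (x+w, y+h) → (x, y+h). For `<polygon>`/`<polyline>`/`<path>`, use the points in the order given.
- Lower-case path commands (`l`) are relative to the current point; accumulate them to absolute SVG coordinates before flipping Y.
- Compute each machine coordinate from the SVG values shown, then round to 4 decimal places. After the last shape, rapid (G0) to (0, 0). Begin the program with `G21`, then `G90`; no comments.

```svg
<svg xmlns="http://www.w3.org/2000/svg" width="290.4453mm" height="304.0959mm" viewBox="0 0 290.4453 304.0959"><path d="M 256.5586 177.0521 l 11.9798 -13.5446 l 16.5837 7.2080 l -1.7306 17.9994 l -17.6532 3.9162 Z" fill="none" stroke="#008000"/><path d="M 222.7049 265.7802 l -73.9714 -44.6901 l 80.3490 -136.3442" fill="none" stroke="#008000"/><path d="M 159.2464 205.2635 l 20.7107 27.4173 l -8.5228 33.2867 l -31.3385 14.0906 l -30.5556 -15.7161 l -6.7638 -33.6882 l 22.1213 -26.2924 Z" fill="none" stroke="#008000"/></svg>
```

viewBox `0 0 290.4453 304.0959` with mm width/height → 1 unit = 1 mm. Flip: y_m = 304.0959 − y_svg.

**Shape 1** — `<path>` regular polygon, stroke `#008000` → cut (S968, F1257). Machine vertices: (256.5586,127.0438) → (268.5384,140.5884) → (285.1221,133.3804) → (283.3915,115.3810) → (265.7383,111.4648) → (256.5586,127.0438). Closed: final G1 returns to the first vertex.

**Shape 2** — `<path>` open polyline, stroke `#008000` → cut (S968, F1257). Machine vertices: (222.7049,38.3157) → (148.7335,83.0058) → (229.0825,219.3500). Open path.

**Shape 3** — `<path>` regular polygon, stroke `#008000` → cut (S968, F1257). Machine vertices: (159.2464,98.8324) → (179.9571,71.4151) → (171.4343,38.1284) → (140.0958,24.0378) → (109.5402,39.7539) → (102.7764,73.4421) → (124.8977,99.7345) → (159.2464,98.8324). Closed: final G1 returns to the first vertex.

G21
G90
G0 X256.5586 Y127.0438
M3 S968
G1 X268.5384 Y140.5884 F1257
G1 X285.1221 Y133.3804
G1 X283.3915 Y115.3810
G1 X265.7383 Y111.4648
G1 X256.5586 Y127.0438
M5
G0 X222.7049 Y38.3157
M3 S968
G1 X148.7335 Y83.0058 F1257
G1 X229.0825 Y219.3500
M5
G0 X159.2464 Y98.8324
M3 S968
G1 X179.9571 Y71.4151 F1257
G1 X171.4343 Y38.1284
G1 X140.0958 Y24.0378
G1 X109.5402 Y39.7539
G1 X102.7764 Y73.4421
G1 X124.8977 Y99.7345
G1 X159.2464 Y98.8324
M5
G0 X0.0000 Y0.0000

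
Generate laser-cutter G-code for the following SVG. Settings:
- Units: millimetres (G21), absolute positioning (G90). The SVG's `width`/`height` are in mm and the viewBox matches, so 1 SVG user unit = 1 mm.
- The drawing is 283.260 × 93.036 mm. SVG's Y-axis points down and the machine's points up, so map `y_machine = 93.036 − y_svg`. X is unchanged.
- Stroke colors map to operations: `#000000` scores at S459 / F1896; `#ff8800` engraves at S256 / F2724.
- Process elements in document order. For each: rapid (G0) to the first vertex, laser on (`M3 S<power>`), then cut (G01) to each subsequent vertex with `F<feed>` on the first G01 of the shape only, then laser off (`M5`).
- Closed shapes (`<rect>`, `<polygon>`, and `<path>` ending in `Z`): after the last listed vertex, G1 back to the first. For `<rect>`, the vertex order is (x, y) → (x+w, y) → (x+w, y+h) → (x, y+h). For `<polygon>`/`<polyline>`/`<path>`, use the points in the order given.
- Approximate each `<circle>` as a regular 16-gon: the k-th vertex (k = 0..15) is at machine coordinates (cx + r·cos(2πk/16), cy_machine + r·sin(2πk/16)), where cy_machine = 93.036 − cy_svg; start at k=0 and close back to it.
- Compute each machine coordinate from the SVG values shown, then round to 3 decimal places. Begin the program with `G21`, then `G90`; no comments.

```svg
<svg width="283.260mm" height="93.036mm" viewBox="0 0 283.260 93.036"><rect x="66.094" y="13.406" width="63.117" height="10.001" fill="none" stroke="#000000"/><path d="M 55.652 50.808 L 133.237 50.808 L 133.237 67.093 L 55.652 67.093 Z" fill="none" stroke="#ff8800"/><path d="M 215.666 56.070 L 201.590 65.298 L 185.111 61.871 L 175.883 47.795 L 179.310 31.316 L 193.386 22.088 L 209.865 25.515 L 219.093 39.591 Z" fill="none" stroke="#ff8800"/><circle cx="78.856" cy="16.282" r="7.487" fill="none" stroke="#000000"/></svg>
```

G21
G90
G0 X66.094 Y79.630
M3 S459
G01 X129.211 Y79.630 F1896
G01 X129.211 Y69.629
G01 X66.094 Y69.629
G01 X66.094 Y79.630
M5
G0 X55.652 Y42.228
M3 S256
G01 X133.237 Y42.228 F2724
G01 X133.237 Y25.943
G01 X55.652 Y25.943
G01 X55.652 Y42.228
M5
G0 X215.666 Y36.966
M3 S256
G01 X201.590 Y27.738 F2724
G01 X185.111 Y31.165
G01 X175.883 Y45.241
G01 X179.310 Y61.720
G01 X193.386 Y70.948
G01 X209.865 Y67.521
G01 X219.093 Y53.445
G01 X215.666 Y36.966
M5
G0 X86.343 Y76.754
M3 S459
G01 X85.773 Y79.619 F1896
G01 X84.150 Y82.048
G01 X81.721 Y83.671
G01 X78.856 Y84.241
G01 X75.991 Y83.671
G01 X73.562 Y82.048
G01 X71.939 Y79.619
G01 X71.369 Y76.754
G01 X71.939 Y73.889
G01 X73.562 Y71.460
G01 X75.991 Y69.837
G01 X78.856 Y69.267
G01 X81.721 Y69.837
G01 X84.150 Y71.460
G01 X85.773 Y73.889
G01 X86.343 Y76.754
M5

viewBox `0 0 283.260 93.036` with mm width/height → 1 unit = 1 mm. Flip: y_m = 93.036 − y_svg.

**Shape 1** — `<rect>` rectangle, stroke `#000000` → score (S459, F1896). Machine vertices: (66.094,79.630) → (129.211,79.630) → (129.211,69.629) → (66.094,69.629) → (66.094,79.630). Closed: final G1 returns to the first vertex.

**Shape 2** — `<path>` rectangle, stroke `#ff8800` → engrave (S256, F2724). Machine vertices: (55.652,42.228) → (133.237,42.228) → (133.237,25.943) → (55.652,25.943) → (55.652,42.228). Closed: final G1 returns to the first vertex.

**Shape 3** — `<path>` regular polygon, stroke `#ff8800` → engrave (S256, F2724). Machine vertices: (215.666,36.966) → (201.590,27.738) → (185.111,31.165) → (175.883,45.241) → (179.310,61.720) → (193.386,70.948) → (209.865,67.521) → (219.093,53.445) → (215.666,36.966). Closed: final G1 returns to the first vertex.

**Shape 4** — `<circle>` circle, stroke `#000000` → score (S459, F1896). Machine vertices: (86.343,76.754) → (85.773,79.619) → (84.150,82.048) → (81.721,83.671) → (78.856,84.241) → (75.991,83.671) → (73.562,82.048) → (71.939,79.619) → (71.369,76.754) → (71.939,73.889) → (73.562,71.460) → (75.991,69.837) → (78.856,69.267) → (81.721,69.837) → (84.150,71.460) → (85.773,73.889) → (86.343,76.754). Closed: final G1 returns to the first vertex.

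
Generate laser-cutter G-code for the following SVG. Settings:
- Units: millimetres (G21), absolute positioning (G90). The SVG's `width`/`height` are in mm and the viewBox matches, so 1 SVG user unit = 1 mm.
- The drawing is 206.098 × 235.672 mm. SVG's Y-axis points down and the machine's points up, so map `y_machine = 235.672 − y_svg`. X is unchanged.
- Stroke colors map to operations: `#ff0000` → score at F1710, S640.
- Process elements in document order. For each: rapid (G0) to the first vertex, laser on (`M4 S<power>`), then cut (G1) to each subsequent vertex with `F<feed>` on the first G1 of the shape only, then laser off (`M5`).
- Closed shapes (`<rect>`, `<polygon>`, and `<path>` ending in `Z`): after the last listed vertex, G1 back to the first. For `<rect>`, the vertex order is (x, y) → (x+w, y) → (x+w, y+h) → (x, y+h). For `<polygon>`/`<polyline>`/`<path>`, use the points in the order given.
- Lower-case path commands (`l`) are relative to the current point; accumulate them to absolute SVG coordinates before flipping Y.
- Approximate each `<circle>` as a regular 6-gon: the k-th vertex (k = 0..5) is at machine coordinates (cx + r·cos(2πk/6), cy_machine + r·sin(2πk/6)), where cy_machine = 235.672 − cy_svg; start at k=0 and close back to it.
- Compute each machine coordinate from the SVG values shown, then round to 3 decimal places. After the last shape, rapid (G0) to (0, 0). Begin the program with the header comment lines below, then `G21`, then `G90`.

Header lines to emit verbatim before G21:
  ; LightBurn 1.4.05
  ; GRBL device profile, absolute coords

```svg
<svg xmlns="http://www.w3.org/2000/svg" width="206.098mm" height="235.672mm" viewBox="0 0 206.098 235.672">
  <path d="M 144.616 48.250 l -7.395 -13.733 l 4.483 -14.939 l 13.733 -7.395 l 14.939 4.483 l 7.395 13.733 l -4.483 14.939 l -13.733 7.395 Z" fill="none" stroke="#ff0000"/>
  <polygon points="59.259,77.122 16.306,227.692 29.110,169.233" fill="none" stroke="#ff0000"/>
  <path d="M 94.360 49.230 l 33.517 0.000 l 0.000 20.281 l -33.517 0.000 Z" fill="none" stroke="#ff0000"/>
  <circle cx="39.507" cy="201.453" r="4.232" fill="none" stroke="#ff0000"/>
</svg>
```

Since the viewBox matches the mm dimensions, user units are millimetres directly. The only transform is the Y-flip y_m = 235.672 − y_svg.

Shape 1 is a regular polygon drawn with `<path>`. Its stroke #ff0000 means score at S640, F1710. After flipping Y the toolpath is (144.616,187.422) → (137.221,201.155) → (141.704,216.094) → (155.437,223.489) → (170.376,219.006) → (177.771,205.273) → (173.288,190.334) → (159.555,182.939) → (144.616,187.422), returning to the start.

Shape 2 is a closed polygon drawn with `<polygon>`. Its stroke #ff0000 means score at S640, F1710. After flipping Y the toolpath is (59.259,158.550) → (16.306,7.980) → (29.110,66.439) → (59.259,158.550), returning to the start.

Shape 3 is a rectangle drawn with `<path>`. Its stroke #ff0000 means score at S640, F1710. After flipping Y the toolpath is (94.360,186.442) → (127.877,186.442) → (127.877,166.161) → (94.360,166.161) → (94.360,186.442), returning to the start.

Shape 4 is a circle drawn with `<circle>`. Its stroke #ff0000 means score at S640, F1710. After flipping Y the toolpath is (43.739,34.219) → (41.623,37.884) → (37.391,37.884) → (35.275,34.219) → (37.391,30.554) → (41.623,30.554) → (43.739,34.219), returning to the start.

; LightBurn 1.4.05
; GRBL device profile, absolute coords
G21
G90
G0 X144.616 Y187.422
M4 S640
G1 X137.221 Y201.155 F1710
G1 X141.704 Y216.094
G1 X155.437 Y223.489
G1 X170.376 Y219.006
G1 X177.771 Y205.273
G1 X173.288 Y190.334
G1 X159.555 Y182.939
G1 X144.616 Y187.422
M5
G0 X59.259 Y158.550
M4 S640
G1 X16.306 Y7.980 F1710
G1 X29.110 Y66.439
G1 X59.259 Y158.550
M5
G0 X94.360 Y186.442
M4 S640
G1 X127.877 Y186.442 F1710
G1 X127.877 Y166.161
G1 X94.360 Y166.161
G1 X94.360 Y186.442
M5
G0 X43.739 Y34.219
M4 S640
G1 X41.623 Y37.884 F1710
G1 X37.391 Y37.884
G1 X35.275 Y34.219
G1 X37.391 Y30.554
G1 X41.623 Y30.554
G1 X43.739 Y34.219
M5
G0 X0.000 Y0.000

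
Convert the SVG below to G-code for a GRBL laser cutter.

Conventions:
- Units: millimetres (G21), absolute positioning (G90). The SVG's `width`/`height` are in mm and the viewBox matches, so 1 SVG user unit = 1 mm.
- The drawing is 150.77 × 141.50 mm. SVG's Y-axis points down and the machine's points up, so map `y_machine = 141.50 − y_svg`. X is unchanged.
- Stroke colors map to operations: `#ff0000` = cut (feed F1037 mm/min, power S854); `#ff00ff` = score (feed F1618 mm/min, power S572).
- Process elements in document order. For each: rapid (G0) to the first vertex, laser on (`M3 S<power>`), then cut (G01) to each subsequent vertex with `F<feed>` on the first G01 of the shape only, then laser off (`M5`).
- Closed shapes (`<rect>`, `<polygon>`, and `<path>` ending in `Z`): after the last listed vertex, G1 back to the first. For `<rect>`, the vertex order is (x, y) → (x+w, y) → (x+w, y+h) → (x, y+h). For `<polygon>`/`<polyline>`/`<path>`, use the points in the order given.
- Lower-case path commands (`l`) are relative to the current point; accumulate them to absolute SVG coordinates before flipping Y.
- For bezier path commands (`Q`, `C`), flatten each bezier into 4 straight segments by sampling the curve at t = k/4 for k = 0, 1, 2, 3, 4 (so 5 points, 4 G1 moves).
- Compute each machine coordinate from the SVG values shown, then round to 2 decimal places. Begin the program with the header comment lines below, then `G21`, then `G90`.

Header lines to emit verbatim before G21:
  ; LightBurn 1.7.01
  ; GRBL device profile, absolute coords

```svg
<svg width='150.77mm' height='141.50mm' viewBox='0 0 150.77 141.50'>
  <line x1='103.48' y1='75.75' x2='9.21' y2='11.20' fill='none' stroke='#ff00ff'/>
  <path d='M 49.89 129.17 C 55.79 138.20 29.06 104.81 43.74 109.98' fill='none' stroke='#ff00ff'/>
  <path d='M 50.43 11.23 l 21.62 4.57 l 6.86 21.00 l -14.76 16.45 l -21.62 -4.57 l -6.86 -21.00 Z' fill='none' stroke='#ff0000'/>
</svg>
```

; LightBurn 1.7.01
; GRBL device profile, absolute coords
G21
G90
G0 X103.48 Y65.75
M3 S572
G01 X9.21 Y130.30 F1618
M5
G0 X49.89 Y12.33
M3 S572
G01 X49.35 Y12.25 F1618
G01 X43.52 Y20.48
G01 X39.34 Y29.43
G01 X43.74 Y31.52
M5
G0 X50.43 Y130.27
M3 S854
G01 X72.05 Y125.70 F1037
G01 X78.91 Y104.70
G01 X64.15 Y88.25
G01 X42.53 Y92.82
G01 X35.67 Y113.82
G01 X50.43 Y130.27
M5

1 u = 1 mm; y_m = 141.50 − y.

[1] `<line>` line segment, #ff00ff→score S572 F1618: (103.48,65.75) → (9.21,130.30)

[2] `<path>` cubic bezier, #ff00ff→score S572 F1618: (49.89,12.33) → (49.35,12.25) → (43.52,20.48) → (39.34,29.43) → (43.74,31.52)

[3] `<path>` regular polygon, #ff0000→cut S854 F1037: (50.43,130.27) → (72.05,125.70) → (78.91,104.70) → (64.15,88.25) → (42.53,92.82) → (35.67,113.82) → (50.43,130.27) (closed)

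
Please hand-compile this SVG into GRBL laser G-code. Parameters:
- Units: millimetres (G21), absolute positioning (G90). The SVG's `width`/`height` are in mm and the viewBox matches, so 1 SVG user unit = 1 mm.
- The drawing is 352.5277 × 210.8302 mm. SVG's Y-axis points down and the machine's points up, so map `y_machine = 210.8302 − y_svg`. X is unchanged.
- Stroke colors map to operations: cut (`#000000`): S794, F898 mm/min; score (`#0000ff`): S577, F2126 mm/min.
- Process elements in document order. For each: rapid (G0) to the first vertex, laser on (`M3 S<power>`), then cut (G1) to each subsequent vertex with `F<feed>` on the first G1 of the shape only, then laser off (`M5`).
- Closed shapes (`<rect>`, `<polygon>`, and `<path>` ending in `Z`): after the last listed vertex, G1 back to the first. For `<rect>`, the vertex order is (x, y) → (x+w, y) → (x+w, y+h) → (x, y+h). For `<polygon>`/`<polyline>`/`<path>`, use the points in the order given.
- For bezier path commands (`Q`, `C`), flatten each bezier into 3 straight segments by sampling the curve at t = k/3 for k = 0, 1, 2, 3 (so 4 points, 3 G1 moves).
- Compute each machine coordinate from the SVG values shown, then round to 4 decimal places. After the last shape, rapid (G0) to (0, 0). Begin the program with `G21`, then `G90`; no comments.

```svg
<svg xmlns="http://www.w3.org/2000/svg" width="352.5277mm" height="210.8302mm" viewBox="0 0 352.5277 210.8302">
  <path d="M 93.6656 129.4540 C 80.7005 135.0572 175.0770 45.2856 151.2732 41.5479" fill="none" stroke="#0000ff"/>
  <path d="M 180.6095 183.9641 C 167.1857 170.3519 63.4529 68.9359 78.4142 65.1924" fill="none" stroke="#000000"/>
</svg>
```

Since the viewBox matches the mm dimensions, user units are millimetres directly. The only transform is the Y-flip y_m = 210.8302 − y_svg.

Shape 1 is a cubic bezier drawn with `<path>`. Its stroke #0000ff means score at S577, F2126. After flipping Y the toolpath is (93.6656,81.3762) → (108.1284,100.8458) → (144.0362,143.5855) → (151.2732,169.2823).

Shape 2 is a cubic bezier drawn with `<path>`. Its stroke #000000 means cut at S794, F898. After flipping Y the toolpath is (180.6095,26.8661) → (144.8236,62.8767) → (95.2767,116.2063) → (78.4142,145.6378).

G21
G90
G0 X93.6656 Y81.3762
M3 S577
G1 X108.1284 Y100.8458 F2126
G1 X144.0362 Y143.5855
G1 X151.2732 Y169.2823
M5
G0 X180.6095 Y26.8661
M3 S794
G1 X144.8236 Y62.8767 F898
G1 X95.2767 Y116.2063
G1 X78.4142 Y145.6378
M5
G0 X0.0000 Y0.0000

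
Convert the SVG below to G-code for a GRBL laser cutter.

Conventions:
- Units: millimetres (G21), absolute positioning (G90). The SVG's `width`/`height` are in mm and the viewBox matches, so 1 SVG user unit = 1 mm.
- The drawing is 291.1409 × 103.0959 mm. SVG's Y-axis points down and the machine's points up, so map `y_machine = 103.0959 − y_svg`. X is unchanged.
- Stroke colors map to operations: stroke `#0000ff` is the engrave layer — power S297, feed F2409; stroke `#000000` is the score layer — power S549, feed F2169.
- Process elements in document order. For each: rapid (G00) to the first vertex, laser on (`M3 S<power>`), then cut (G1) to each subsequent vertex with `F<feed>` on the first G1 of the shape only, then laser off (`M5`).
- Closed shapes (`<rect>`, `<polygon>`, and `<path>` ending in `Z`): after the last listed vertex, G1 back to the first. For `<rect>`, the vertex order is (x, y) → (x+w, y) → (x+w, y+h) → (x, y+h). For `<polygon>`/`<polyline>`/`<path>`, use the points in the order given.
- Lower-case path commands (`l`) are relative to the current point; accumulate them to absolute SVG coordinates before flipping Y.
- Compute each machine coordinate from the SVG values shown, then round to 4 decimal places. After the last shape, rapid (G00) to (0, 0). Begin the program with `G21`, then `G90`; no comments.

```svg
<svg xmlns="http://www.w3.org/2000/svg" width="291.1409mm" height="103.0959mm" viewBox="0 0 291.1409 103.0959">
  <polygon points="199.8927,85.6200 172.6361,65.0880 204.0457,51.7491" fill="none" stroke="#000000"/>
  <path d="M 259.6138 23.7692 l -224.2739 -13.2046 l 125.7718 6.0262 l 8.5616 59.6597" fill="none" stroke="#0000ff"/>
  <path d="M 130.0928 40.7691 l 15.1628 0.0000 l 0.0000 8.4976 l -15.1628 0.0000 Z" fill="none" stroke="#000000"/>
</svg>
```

1 u = 1 mm; y_m = 103.0959 − y.

[1] `<polygon>` regular polygon, #000000→score S549 F2169: (199.8927,17.4759) → (172.6361,38.0079) → (204.0457,51.3468) → (199.8927,17.4759) (closed)

[2] `<path>` open polyline, #0000ff→engrave S297 F2409: (259.6138,79.3267) → (35.3399,92.5313) → (161.1117,86.5051) → (169.6733,26.8454)

[3] `<path>` rectangle, #000000→score S549 F2169: (130.0928,62.3268) → (145.2556,62.3268) → (145.2556,53.8292) → (130.0928,53.8292) → (130.0928,62.3268) (closed)

G21
G90
G00 X199.8927 Y17.4759
M3 S549
G1 X172.6361 Y38.0079 F2169
G1 X204.0457 Y51.3468
G1 X199.8927 Y17.4759
M5
G00 X259.6138 Y79.3267
M3 S297
G1 X35.3399 Y92.5313 F2409
G1 X161.1117 Y86.5051
G1 X169.6733 Y26.8454
M5
G00 X130.0928 Y62.3268
M3 S549
G1 X145.2556 Y62.3268 F2169
G1 X145.2556 Y53.8292
G1 X130.0928 Y53.8292
G1 X130.0928 Y62.3268
M5
G00 X0.0000 Y0.0000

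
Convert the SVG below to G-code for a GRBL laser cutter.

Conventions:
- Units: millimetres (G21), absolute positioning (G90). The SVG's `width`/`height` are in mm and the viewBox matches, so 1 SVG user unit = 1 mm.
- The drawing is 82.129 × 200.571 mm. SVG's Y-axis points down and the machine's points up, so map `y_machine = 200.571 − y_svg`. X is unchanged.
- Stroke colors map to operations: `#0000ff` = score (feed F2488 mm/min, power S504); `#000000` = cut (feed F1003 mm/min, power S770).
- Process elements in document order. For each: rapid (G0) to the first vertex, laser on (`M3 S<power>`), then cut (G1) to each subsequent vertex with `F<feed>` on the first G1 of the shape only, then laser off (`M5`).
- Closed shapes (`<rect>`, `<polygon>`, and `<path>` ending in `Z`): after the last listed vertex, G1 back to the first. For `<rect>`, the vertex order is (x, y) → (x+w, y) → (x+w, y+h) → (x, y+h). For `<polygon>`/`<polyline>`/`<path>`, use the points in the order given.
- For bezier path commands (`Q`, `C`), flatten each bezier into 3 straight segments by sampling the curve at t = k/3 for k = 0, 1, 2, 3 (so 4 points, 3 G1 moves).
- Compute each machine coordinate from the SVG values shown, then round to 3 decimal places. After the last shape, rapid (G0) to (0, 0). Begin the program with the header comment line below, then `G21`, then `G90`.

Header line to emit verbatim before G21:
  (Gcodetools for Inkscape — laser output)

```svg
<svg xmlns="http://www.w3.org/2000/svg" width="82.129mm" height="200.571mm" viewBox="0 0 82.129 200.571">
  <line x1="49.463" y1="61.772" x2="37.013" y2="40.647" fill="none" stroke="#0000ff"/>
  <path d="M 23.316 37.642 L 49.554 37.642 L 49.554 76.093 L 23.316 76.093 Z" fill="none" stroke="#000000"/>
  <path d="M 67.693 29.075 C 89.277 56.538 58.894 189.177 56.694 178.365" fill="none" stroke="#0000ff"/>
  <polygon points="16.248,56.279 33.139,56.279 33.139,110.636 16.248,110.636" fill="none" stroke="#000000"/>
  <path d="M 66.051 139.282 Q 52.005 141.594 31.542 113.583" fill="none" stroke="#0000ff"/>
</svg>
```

1 u = 1 mm; y_m = 200.571 − y.

[1] `<line>` line segment, #0000ff→score S504 F2488: (49.463,138.799) → (37.013,159.924)

[2] `<path>` rectangle, #000000→cut S770 F1003: (23.316,162.929) → (49.554,162.929) → (49.554,124.478) → (23.316,124.478) → (23.316,162.929) (closed)

[3] `<path>` cubic bezier, #0000ff→score S504 F2488: (67.693,171.496) → (74.923,118.183) → (65.320,50.003) → (56.694,22.206)

[4] `<polygon>` rectangle, #000000→cut S770 F1003: (16.248,144.292) → (33.139,144.292) → (33.139,89.935) → (16.248,89.935) → (16.248,144.292) (closed)

[5] `<path>` quadratic bezier, #0000ff→score S504 F2488: (66.051,61.289) → (55.974,63.117) → (44.471,71.683) → (31.542,86.988)

(Gcodetools for Inkscape — laser output)
G21
G90
G0 X49.463 Y138.799
M3 S504
G1 X37.013 Y159.924 F2488
M5
G0 X23.316 Y162.929
M3 S770
G1 X49.554 Y162.929 F1003
G1 X49.554 Y124.478
G1 X23.316 Y124.478
G1 X23.316 Y162.929
M5
G0 X67.693 Y171.496
M3 S504
G1 X74.923 Y118.183 F2488
G1 X65.320 Y50.003
G1 X56.694 Y22.206
M5
G0 X16.248 Y144.292
M3 S770
G1 X33.139 Y144.292 F1003
G1 X33.139 Y89.935
G1 X16.248 Y89.935
G1 X16.248 Y144.292
M5
G0 X66.051 Y61.289
M3 S504
G1 X55.974 Y63.117 F2488
G1 X44.471 Y71.683
G1 X31.542 Y86.988
M5
G0 X0.000 Y0.000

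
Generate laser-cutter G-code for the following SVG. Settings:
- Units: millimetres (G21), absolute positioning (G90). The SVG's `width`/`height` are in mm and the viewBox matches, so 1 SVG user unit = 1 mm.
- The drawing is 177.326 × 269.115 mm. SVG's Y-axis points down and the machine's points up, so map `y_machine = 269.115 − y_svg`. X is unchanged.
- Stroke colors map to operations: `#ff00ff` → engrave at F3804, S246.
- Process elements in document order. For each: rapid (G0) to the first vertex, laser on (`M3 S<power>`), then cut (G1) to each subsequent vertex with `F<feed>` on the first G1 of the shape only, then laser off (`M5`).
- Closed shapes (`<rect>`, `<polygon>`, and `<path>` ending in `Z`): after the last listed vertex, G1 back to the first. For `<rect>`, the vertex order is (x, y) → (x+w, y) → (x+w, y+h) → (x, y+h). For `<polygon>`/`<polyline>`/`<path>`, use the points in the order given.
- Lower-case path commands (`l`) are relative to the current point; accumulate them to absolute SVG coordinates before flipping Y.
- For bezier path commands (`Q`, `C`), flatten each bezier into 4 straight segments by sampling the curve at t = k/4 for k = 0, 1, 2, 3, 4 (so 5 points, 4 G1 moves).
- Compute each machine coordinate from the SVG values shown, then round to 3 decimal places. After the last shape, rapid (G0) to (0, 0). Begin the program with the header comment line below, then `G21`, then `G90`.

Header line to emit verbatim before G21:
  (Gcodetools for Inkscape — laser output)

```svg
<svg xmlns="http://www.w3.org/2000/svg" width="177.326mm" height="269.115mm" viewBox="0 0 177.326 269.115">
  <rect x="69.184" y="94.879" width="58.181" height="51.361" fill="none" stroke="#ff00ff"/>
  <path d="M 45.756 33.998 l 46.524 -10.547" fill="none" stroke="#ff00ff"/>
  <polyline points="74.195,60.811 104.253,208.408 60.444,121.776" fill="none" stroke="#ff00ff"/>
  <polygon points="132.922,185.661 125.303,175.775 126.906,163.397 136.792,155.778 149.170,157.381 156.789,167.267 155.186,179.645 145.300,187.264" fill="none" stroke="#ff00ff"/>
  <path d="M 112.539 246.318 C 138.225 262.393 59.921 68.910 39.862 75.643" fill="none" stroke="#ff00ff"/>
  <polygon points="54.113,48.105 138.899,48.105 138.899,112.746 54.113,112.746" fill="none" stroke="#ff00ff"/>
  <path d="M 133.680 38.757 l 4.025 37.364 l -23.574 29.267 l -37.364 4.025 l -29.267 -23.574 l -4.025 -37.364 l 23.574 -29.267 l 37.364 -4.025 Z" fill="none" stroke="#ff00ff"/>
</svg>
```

Since the viewBox matches the mm dimensions, user units are millimetres directly. The only transform is the Y-flip y_m = 269.115 − y_svg.

Shape 1 is a rectangle drawn with `<rect>`. Its stroke #ff00ff means engrave at S246, F3804. After flipping Y the toolpath is (69.184,174.236) → (127.365,174.236) → (127.365,122.875) → (69.184,122.875) → (69.184,174.236), returning to the start.

Shape 2 is a line segment drawn with `<path>`. Its stroke #ff00ff means engrave at S246, F3804. After flipping Y the toolpath is (45.756,235.117) → (92.280,245.664).

Shape 3 is a open polyline drawn with `<polyline>`. Its stroke #ff00ff means engrave at S246, F3804. After flipping Y the toolpath is (74.195,208.304) → (104.253,60.707) → (60.444,147.339).

Shape 4 is a regular polygon drawn with `<polygon>`. Its stroke #ff00ff means engrave at S246, F3804. After flipping Y the toolpath is (132.922,83.454) → (125.303,93.340) → (126.906,105.718) → (136.792,113.337) → (149.170,111.734) → (156.789,101.848) → (155.186,89.470) → (145.300,81.851) → (132.922,83.454), returning to the start.

Shape 5 is a cubic bezier drawn with `<path>`. Its stroke #ff00ff means engrave at S246, F3804. After flipping Y the toolpath is (112.539,22.797) → (114.840,43.630) → (93.355,104.631) → (63.292,167.384) → (39.862,193.472).

Shape 6 is a rectangle drawn with `<polygon>`. Its stroke #ff00ff means engrave at S246, F3804. After flipping Y the toolpath is (54.113,221.010) → (138.899,221.010) → (138.899,156.369) → (54.113,156.369) → (54.113,221.010), returning to the start.

Shape 7 is a regular polygon drawn with `<path>`. Its stroke #ff00ff means engrave at S246, F3804. After flipping Y the toolpath is (133.680,230.358) → (137.705,192.994) → (114.131,163.727) → (76.767,159.702) → (47.500,183.276) → (43.475,220.640) → (67.049,249.907) → (104.413,253.932) → (133.680,230.358), returning to the start.

(Gcodetools for Inkscape — laser output)
G21
G90
G0 X69.184 Y174.236
M3 S246
G1 X127.365 Y174.236 F3804
G1 X127.365 Y122.875
G1 X69.184 Y122.875
G1 X69.184 Y174.236
M5
G0 X45.756 Y235.117
M3 S246
G1 X92.280 Y245.664 F3804
M5
G0 X74.195 Y208.304
M3 S246
G1 X104.253 Y60.707 F3804
G1 X60.444 Y147.339
M5
G0 X132.922 Y83.454
M3 S246
G1 X125.303 Y93.340 F3804
G1 X126.906 Y105.718
G1 X136.792 Y113.337
G1 X149.170 Y111.734
G1 X156.789 Y101.848
G1 X155.186 Y89.470
G1 X145.300 Y81.851
G1 X132.922 Y83.454
M5
G0 X112.539 Y22.797
M3 S246
G1 X114.840 Y43.630 F3804
G1 X93.355 Y104.631
G1 X63.292 Y167.384
G1 X39.862 Y193.472
M5
G0 X54.113 Y221.010
M3 S246
G1 X138.899 Y221.010 F3804
G1 X138.899 Y156.369
G1 X54.113 Y156.369
G1 X54.113 Y221.010
M5
G0 X133.680 Y230.358
M3 S246
G1 X137.705 Y192.994 F3804
G1 X114.131 Y163.727
G1 X76.767 Y159.702
G1 X47.500 Y183.276
G1 X43.475 Y220.640
G1 X67.049 Y249.907
G1 X104.413 Y253.932
G1 X133.680 Y230.358
M5
G0 X0.000 Y0.000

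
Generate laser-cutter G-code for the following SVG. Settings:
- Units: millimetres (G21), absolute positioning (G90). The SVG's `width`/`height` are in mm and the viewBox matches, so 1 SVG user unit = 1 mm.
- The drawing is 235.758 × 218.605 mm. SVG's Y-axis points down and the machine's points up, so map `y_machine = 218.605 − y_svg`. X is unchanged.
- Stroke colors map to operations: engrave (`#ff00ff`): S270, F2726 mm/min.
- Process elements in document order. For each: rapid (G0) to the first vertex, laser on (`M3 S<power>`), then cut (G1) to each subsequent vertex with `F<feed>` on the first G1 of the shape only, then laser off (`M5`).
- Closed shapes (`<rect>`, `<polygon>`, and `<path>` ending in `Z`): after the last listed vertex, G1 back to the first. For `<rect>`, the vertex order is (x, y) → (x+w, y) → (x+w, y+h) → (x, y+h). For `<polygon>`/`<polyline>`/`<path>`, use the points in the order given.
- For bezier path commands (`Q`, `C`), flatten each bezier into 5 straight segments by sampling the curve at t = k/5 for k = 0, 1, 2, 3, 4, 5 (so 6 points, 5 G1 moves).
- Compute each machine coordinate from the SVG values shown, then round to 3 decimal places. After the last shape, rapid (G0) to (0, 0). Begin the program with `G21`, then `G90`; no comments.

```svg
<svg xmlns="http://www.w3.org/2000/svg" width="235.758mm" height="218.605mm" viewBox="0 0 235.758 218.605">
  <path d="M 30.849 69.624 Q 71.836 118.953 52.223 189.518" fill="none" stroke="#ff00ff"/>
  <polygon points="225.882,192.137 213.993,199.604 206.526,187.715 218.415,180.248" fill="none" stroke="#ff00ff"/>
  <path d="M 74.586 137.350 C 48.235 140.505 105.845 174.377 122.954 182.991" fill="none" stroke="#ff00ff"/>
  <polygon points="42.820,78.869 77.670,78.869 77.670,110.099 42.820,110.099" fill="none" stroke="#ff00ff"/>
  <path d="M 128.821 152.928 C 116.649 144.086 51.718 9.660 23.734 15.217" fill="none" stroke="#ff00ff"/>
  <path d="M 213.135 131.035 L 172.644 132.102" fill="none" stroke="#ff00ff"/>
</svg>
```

G21
G90
G0 X30.849 Y148.981
M3 S270
G1 X44.820 Y128.400 F2726
G1 X53.943 Y106.120
G1 X58.217 Y82.141
G1 X57.644 Y56.464
G1 X52.223 Y29.087
M5
G0 X225.882 Y26.468
M3 S270
G1 X213.993 Y19.001 F2726
G1 X206.526 Y30.890
G1 X218.415 Y38.357
G1 X225.882 Y26.468
M5
G0 X74.586 Y81.255
M3 S270
G1 X67.855 Y76.124 F2726
G1 X75.301 Y66.307
G1 X90.948 Y54.492
G1 X108.824 Y43.366
G1 X122.954 Y35.614
M5
G0 X42.820 Y139.736
M3 S270
G1 X77.670 Y139.736 F2726
G1 X77.670 Y108.506
G1 X42.820 Y108.506
G1 X42.820 Y139.736
M5
G0 X128.821 Y65.677
M3 S270
G1 X115.904 Y83.928 F2726
G1 X94.631 Y119.571
G1 X69.308 Y159.861
G1 X44.240 Y192.049
G1 X23.734 Y203.388
M5
G0 X213.135 Y87.570
M3 S270
G1 X172.644 Y86.503 F2726
M5
G0 X0.000 Y0.000

Since the viewBox matches the mm dimensions, user units are millimetres directly. The only transform is the Y-flip y_m = 218.605 − y_svg.

Shape 1 is a quadratic bezier drawn with `<path>`. Its stroke #ff00ff means engrave at S270, F2726. After flipping Y the toolpath is (30.849,148.981) → (44.820,128.400) → (53.943,106.120) → (58.217,82.141) → (57.644,56.464) → (52.223,29.087).

Shape 2 is a regular polygon drawn with `<polygon>`. Its stroke #ff00ff means engrave at S270, F2726. After flipping Y the toolpath is (225.882,26.468) → (213.993,19.001) → (206.526,30.890) → (218.415,38.357) → (225.882,26.468), returning to the start.

Shape 3 is a cubic bezier drawn with `<path>`. Its stroke #ff00ff means engrave at S270, F2726. After flipping Y the toolpath is (74.586,81.255) → (67.855,76.124) → (75.301,66.307) → (90.948,54.492) → (108.824,43.366) → (122.954,35.614).

Shape 4 is a rectangle drawn with `<polygon>`. Its stroke #ff00ff means engrave at S270, F2726. After flipping Y the toolpath is (42.820,139.736) → (77.670,139.736) → (77.670,108.506) → (42.820,108.506) → (42.820,139.736), returning to the start.

Shape 5 is a cubic bezier drawn with `<path>`. Its stroke #ff00ff means engrave at S270, F2726. After flipping Y the toolpath is (128.821,65.677) → (115.904,83.928) → (94.631,119.571) → (69.308,159.861) → (44.240,192.049) → (23.734,203.388).

Shape 6 is a line segment drawn with `<path>`. Its stroke #ff00ff means engrave at S270, F2726. After flipping Y the toolpath is (213.135,87.570) → (172.644,86.503).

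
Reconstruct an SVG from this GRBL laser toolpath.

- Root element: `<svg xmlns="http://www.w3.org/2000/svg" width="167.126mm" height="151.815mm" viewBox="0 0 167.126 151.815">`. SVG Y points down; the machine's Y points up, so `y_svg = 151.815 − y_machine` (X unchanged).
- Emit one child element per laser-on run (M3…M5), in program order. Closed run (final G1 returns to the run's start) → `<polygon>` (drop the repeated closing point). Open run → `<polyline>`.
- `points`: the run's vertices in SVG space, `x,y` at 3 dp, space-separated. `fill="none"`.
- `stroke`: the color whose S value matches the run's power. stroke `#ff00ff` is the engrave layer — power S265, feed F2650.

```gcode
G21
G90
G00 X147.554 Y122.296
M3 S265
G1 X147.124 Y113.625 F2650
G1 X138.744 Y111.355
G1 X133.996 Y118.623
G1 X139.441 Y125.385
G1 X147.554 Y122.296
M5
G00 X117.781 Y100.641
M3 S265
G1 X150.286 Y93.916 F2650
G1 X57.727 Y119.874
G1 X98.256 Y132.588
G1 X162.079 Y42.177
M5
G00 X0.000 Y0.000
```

Machine Y-up, SVG Y-down with viewBox height 151.815, so y_svg = 151.815 − y_machine; X carries over. Every run uses S265, so all elements get stroke `#ff00ff` (engrave).

Run 1: The run returns to its start, so emit a `<polygon>` with points (Y-flipped): 147.554,29.519 147.124,38.190 138.744,40.460 133.996,33.192 139.441,26.430.

Run 2: The run is open, so emit a `<polyline>` with points (Y-flipped): 117.781,51.174 150.286,57.899 57.727,31.941 98.256,19.227 162.079,109.638.

<svg xmlns="http://www.w3.org/2000/svg" width="167.126mm" height="151.815mm" viewBox="0 0 167.126 151.815">
  <polygon points="147.554,29.519 147.124,38.190 138.744,40.460 133.996,33.192 139.441,26.430" fill="none" stroke="#ff00ff"/>
  <polyline points="117.781,51.174 150.286,57.899 57.727,31.941 98.256,19.227 162.079,109.638" fill="none" stroke="#ff00ff"/>
</svg>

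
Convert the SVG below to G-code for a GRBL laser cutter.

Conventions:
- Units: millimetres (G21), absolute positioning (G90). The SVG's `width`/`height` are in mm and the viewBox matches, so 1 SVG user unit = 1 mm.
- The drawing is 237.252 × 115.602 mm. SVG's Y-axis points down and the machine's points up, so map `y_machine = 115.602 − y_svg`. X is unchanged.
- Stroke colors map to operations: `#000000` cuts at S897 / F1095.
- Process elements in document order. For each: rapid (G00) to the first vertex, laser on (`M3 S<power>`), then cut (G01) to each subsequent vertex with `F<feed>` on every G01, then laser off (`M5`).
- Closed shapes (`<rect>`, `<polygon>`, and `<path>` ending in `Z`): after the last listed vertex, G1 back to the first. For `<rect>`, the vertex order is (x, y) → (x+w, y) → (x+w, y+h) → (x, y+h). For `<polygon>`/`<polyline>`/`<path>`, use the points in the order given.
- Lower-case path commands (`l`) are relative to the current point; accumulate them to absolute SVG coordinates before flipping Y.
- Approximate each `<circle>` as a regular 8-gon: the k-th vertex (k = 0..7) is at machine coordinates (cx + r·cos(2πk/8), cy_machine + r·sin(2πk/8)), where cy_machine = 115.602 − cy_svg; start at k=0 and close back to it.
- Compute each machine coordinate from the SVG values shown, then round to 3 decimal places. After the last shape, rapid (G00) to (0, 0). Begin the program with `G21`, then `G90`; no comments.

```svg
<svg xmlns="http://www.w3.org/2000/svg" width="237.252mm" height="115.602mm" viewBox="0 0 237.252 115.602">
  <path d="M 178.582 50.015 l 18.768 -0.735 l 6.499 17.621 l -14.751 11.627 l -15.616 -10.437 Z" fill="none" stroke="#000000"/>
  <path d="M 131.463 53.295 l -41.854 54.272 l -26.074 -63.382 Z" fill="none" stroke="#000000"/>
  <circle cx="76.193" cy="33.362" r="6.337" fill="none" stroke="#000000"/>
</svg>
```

G21
G90
G00 X178.582 Y65.587
M3 S897
G01 X197.350 Y66.322 F1095
G01 X203.849 Y48.701 F1095
G01 X189.098 Y37.074 F1095
G01 X173.482 Y47.511 F1095
G01 X178.582 Y65.587 F1095
M5
G00 X131.463 Y62.307
M3 S897
G01 X89.609 Y8.035 F1095
G01 X63.535 Y71.417 F1095
G01 X131.463 Y62.307 F1095
M5
G00 X82.530 Y82.240
M3 S897
G01 X80.674 Y86.721 F1095
G01 X76.193 Y88.577 F1095
G01 X71.712 Y86.721 F1095
G01 X69.856 Y82.240 F1095
G01 X71.712 Y77.759 F1095
G01 X76.193 Y75.903 F1095
G01 X80.674 Y77.759 F1095
G01 X82.530 Y82.240 F1095
M5
G00 X0.000 Y0.000

Since the viewBox matches the mm dimensions, user units are millimetres directly. The only transform is the Y-flip y_m = 115.602 − y_svg.

Shape 1 is a regular polygon drawn with `<path>`. Its stroke #000000 means cut at S897, F1095. After flipping Y the toolpath is (178.582,65.587) → (197.350,66.322) → (203.849,48.701) → (189.098,37.074) → (173.482,47.511) → (178.582,65.587), returning to the start.

Shape 2 is a regular polygon drawn with `<path>`. Its stroke #000000 means cut at S897, F1095. After flipping Y the toolpath is (131.463,62.307) → (89.609,8.035) → (63.535,71.417) → (131.463,62.307), returning to the start.

Shape 3 is a circle drawn with `<circle>`. Its stroke #000000 means cut at S897, F1095. After flipping Y the toolpath is (82.530,82.240) → (80.674,86.721) → (76.193,88.577) → (71.712,86.721) → (69.856,82.240) → (71.712,77.759) → (76.193,75.903) → (80.674,77.759) → (82.530,82.240), returning to the start.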